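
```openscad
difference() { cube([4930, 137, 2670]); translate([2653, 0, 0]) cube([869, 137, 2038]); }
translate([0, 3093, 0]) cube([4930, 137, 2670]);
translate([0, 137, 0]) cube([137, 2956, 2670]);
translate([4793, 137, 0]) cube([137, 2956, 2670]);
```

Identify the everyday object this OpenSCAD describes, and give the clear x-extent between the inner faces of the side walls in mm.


A single room. The interior width is 4656 mm.

Four walls enclosing a rectangle with a door in the front wall — a room. Outside width 4930 minus two 137 mm walls gives 4656 mm.


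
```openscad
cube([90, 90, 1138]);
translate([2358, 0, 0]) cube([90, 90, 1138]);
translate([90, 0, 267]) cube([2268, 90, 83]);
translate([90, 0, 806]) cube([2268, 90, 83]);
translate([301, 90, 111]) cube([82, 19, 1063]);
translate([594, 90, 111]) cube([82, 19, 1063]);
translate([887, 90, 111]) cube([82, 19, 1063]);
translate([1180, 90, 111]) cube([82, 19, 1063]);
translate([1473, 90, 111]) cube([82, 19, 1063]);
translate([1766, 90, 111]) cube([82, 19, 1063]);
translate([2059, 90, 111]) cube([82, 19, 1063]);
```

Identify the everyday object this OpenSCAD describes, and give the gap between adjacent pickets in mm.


A fence section. The picket gap is 211 mm.

Two posts, two rails, 7 pickets — a fence section. Span 2268 mm holds 7 pickets of 82 mm with 8 equal gaps: ⌊(2268 − 7·82) / 8⌋ = 211 mm.


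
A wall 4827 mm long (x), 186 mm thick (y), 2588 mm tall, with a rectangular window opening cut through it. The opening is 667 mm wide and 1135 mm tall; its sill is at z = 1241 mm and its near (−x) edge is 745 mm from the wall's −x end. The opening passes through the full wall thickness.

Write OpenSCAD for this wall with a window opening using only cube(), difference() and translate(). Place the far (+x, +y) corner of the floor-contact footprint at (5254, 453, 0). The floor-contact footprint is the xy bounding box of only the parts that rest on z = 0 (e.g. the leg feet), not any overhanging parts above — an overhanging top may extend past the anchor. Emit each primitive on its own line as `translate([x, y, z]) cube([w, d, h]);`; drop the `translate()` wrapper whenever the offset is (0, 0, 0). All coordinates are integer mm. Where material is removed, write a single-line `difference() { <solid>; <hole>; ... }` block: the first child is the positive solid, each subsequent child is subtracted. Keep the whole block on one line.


difference() { translate([427, 267, 0]) cube([4827, 186, 2588]); translate([1172, 267, 1241]) cube([667, 186, 1135]); }


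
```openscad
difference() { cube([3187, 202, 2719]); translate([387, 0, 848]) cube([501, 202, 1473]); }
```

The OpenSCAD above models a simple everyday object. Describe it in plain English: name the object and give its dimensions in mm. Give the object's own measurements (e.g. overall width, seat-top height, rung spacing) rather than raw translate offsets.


A wall 3187 mm long (x), 202 mm thick (y), 2719 mm tall, with a rectangular window opening cut through it. The opening is 501 mm wide and 1473 mm tall; its sill is at z = 848 mm and its near (−x) edge is 387 mm from the wall's −x end. The opening passes through the full wall thickness.


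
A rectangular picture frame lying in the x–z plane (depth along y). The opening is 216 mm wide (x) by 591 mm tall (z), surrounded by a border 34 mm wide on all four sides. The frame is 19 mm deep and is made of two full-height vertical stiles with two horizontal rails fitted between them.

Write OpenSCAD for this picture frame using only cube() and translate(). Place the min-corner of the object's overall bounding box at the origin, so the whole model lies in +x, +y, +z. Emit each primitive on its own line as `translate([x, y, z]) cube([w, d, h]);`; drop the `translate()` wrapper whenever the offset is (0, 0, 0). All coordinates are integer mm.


cube([34, 19, 659]);
translate([250, 0, 0]) cube([34, 19, 659]);
translate([34, 0, 0]) cube([216, 19, 34]);
translate([34, 0, 625]) cube([216, 19, 34]);


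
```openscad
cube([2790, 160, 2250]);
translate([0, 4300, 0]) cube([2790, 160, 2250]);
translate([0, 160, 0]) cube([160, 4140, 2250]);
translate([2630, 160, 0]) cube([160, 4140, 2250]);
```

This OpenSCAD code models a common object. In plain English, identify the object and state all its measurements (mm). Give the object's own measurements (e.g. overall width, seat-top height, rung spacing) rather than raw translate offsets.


The wall frame of a small rectangular building: four walls, each 2250 mm tall and 160 mm thick, enclosing a footprint 2790 mm (x) by 4460 mm (y) outside-to-outside, with no floor or roof. The front and back walls (the −y and +y sides) span the full width; the two side walls fit between them.


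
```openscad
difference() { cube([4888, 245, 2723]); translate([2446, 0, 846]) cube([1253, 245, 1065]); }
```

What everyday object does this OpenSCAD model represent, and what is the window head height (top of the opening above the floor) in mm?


A wall with a window opening. The window head height is 1911 mm.

A wall with a rectangular opening subtracted — a window. Sill at z = 846, opening 1065 mm tall, so the head is at 846 + 1065 = 1911 mm.


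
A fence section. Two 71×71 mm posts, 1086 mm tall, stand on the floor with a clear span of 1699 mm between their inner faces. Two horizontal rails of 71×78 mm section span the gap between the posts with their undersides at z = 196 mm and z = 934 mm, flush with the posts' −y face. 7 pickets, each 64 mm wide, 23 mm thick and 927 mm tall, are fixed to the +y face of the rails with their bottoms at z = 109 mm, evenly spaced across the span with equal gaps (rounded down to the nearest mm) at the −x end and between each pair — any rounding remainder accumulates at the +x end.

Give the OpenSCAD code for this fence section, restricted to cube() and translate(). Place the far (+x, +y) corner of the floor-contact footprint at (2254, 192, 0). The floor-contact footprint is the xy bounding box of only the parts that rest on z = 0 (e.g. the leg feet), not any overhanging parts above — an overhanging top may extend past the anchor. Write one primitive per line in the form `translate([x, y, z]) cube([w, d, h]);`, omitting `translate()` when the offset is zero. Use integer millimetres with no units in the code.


translate([413, 121, 0]) cube([71, 71, 1086]);
translate([2183, 121, 0]) cube([71, 71, 1086]);
translate([484, 121, 196]) cube([1699, 71, 78]);
translate([484, 121, 934]) cube([1699, 71, 78]);
translate([640, 192, 109]) cube([64, 23, 927]);
translate([860, 192, 109]) cube([64, 23, 927]);
translate([1080, 192, 109]) cube([64, 23, 927]);
translate([1300, 192, 109]) cube([64, 23, 927]);
translate([1520, 192, 109]) cube([64, 23, 927]);
translate([1740, 192, 109]) cube([64, 23, 927]);
translate([1960, 192, 109]) cube([64, 23, 927]);


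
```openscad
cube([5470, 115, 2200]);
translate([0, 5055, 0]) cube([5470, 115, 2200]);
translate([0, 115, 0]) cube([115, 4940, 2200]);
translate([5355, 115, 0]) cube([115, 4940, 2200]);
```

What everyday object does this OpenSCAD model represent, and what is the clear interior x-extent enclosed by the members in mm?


A house (or room) frame. The interior width is 5240 mm.

Four 2200 mm walls enclosing a rectangle with no floor or roof — a room or house frame. Outside width is 5470 mm and wall thickness is 115 mm, so the interior width is 5470 − 2 × 115 = 5240 mm.


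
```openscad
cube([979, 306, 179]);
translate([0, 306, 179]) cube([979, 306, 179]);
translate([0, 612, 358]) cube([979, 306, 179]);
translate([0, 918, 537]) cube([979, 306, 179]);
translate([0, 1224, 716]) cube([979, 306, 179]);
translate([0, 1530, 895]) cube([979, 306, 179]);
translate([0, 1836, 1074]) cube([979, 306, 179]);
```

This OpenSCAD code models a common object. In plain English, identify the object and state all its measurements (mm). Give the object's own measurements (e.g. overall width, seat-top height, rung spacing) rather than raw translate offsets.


A straight staircase of 7 solid steps. Each step is 979 mm wide (x), 306 mm deep (y, the going) and 179 mm tall (the rise). The first step rests on the floor; each subsequent step sits one going further in +y and one rise higher in +z, directly behind and above the previous step with no overlap.


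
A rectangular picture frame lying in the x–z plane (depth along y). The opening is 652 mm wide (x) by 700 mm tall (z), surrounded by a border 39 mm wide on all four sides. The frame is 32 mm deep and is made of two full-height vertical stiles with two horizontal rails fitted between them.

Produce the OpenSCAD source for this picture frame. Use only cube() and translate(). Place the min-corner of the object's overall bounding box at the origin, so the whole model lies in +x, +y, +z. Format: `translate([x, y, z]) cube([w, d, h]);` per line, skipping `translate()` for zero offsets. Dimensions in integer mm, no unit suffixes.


cube([39, 32, 778]);
translate([691, 0, 0]) cube([39, 32, 778]);
translate([39, 0, 0]) cube([652, 32, 39]);
translate([39, 0, 739]) cube([652, 32, 39]);


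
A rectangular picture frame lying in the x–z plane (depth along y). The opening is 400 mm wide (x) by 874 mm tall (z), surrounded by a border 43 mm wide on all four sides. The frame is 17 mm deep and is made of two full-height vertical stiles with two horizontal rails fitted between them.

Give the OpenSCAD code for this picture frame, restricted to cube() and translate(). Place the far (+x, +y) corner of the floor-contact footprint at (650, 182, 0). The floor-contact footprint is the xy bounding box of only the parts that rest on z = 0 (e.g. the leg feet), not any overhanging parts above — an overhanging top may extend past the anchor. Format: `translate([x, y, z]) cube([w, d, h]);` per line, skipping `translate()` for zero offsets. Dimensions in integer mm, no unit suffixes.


translate([164, 165, 0]) cube([43, 17, 960]);
translate([607, 165, 0]) cube([43, 17, 960]);
translate([207, 165, 0]) cube([400, 17, 43]);
translate([207, 165, 917]) cube([400, 17, 43]);


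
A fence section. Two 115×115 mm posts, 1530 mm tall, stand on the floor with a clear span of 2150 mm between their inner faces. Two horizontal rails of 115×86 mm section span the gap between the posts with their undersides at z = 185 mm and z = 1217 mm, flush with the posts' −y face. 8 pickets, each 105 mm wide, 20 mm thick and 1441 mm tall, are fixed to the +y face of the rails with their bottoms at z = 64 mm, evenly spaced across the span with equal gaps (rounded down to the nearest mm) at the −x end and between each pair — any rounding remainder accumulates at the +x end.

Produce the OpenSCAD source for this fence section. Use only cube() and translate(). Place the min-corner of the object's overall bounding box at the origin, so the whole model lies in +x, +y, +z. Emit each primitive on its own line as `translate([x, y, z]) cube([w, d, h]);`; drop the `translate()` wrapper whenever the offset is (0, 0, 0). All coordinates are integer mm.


cube([115, 115, 1530]);
translate([2265, 0, 0]) cube([115, 115, 1530]);
translate([115, 0, 185]) cube([2150, 115, 86]);
translate([115, 0, 1217]) cube([2150, 115, 86]);
translate([260, 115, 64]) cube([105, 20, 1441]);
translate([510, 115, 64]) cube([105, 20, 1441]);
translate([760, 115, 64]) cube([105, 20, 1441]);
translate([1010, 115, 64]) cube([105, 20, 1441]);
translate([1260, 115, 64]) cube([105, 20, 1441]);
translate([1510, 115, 64]) cube([105, 20, 1441]);
translate([1760, 115, 64]) cube([105, 20, 1441]);
translate([2010, 115, 64]) cube([105, 20, 1441]);


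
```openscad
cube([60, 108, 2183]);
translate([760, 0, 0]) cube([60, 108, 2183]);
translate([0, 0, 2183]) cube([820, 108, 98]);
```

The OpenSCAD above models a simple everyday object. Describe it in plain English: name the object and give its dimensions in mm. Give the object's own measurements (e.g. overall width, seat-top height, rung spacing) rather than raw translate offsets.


A door frame. The clear opening is 700 mm wide and 2183 mm high. Two 60 mm wide jambs, 108 mm deep, stand either side of the opening from the floor to the top of the opening. A 98 mm thick head sits across the top of both jambs, spanning the full outside width of the frame.


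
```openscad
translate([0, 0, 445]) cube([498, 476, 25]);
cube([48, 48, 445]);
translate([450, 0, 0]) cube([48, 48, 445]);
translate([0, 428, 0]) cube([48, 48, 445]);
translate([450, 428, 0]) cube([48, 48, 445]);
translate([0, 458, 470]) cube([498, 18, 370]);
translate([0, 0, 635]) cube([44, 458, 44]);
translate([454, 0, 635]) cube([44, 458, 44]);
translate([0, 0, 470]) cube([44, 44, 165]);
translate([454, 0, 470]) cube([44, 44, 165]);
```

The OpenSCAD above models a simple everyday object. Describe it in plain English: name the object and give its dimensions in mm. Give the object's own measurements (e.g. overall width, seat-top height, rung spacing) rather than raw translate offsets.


A chair. The seat is a 498×476×25 mm slab with its top at z = 470 mm, on four 48×48 mm corner legs (flush with the seat edges, standing on z = 0). A flat backrest 18 mm thick, 370 mm tall, spans the full seat width and rises from the seat top along its +y edge, rear face flush with the rear of the seat. Two armrests of 44×44 mm section run along each side from the seat's front edge to the front of the backrest, top faces 209 mm above the seat top and outer faces flush with the seat's x-edges; a 44×44 mm post under the front of each armrest stands on the seat at the front corner.


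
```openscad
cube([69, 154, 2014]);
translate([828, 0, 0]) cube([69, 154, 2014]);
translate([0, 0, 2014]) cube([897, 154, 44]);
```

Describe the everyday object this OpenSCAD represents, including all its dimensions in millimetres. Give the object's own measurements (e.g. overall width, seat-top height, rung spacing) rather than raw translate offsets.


A door frame. The clear opening is 759 mm wide and 2014 mm high. Two 69 mm wide jambs, 154 mm deep, stand either side of the opening from the floor to the top of the opening. A 44 mm thick head sits across the top of both jambs, spanning the full outside width of the frame.


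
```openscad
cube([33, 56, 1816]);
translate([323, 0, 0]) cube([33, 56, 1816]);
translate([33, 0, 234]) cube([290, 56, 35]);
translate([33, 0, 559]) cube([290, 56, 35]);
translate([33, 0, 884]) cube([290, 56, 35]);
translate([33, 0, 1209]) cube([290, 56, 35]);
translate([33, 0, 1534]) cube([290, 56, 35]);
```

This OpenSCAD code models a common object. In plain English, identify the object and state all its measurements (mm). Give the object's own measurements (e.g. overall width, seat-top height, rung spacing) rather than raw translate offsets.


A straight ladder. Two 33×56 mm vertical rails, 1816 mm tall, stand 356 mm apart (outside-to-outside) with their front faces coplanar on the −y side. 5 rungs, each 56 mm deep and 35 mm tall, span between the inner faces of the rails, front faces flush with the rails. The lowest rung's underside is at z = 234 mm and rungs are spaced 325 mm apart (underside to underside).


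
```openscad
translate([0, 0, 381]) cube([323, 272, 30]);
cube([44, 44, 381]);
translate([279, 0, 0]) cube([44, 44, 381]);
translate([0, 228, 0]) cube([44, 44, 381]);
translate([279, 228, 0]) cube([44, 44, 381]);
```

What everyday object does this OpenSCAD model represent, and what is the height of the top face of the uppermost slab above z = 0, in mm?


A stool. The seat height is 411 mm.

A 323×272×30 slab at z = 381 on four corner posts — a stool. The seat top is 381 + 30 = 411 mm.


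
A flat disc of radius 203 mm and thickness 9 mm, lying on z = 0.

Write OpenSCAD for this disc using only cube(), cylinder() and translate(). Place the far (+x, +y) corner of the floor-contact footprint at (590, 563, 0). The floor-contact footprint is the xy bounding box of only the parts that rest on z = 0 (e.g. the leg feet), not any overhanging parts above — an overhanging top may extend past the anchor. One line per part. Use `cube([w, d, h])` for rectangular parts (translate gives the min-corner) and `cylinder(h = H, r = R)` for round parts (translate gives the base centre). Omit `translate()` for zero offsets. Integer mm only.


translate([387, 360, 0]) cylinder(h = 9, r = 203);


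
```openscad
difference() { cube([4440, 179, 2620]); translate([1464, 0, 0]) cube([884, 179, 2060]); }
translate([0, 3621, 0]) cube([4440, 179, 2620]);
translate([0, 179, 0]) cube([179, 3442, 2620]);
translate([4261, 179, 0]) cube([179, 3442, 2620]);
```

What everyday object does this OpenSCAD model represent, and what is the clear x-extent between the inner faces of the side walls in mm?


A single room. The interior width is 4082 mm.

Four walls enclosing a rectangle with a door in the front wall — a room. Outside width 4440 minus two 179 mm walls gives 4082 mm.


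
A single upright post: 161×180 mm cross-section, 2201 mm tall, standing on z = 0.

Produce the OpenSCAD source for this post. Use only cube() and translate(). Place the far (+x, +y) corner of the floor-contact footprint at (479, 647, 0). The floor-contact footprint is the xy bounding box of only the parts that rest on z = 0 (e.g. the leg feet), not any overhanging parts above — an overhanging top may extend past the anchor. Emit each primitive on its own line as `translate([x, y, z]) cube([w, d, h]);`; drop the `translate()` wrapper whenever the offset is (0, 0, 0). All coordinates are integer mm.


translate([318, 467, 0]) cube([161, 180, 2201]);


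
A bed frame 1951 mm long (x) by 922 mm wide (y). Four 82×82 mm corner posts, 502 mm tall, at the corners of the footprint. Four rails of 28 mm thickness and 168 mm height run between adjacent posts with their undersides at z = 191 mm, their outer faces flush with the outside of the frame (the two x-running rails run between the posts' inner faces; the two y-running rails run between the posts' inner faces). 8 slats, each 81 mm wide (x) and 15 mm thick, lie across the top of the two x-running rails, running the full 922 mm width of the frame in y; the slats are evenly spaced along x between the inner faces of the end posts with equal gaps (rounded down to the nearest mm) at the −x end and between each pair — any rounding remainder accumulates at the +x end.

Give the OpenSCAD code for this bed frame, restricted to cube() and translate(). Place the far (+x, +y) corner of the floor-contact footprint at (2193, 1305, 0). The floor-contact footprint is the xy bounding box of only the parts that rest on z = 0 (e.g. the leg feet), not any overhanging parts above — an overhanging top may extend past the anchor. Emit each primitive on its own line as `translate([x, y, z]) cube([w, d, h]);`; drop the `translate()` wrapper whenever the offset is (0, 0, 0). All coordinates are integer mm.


translate([242, 383, 0]) cube([82, 82, 502]);
translate([242, 1223, 0]) cube([82, 82, 502]);
translate([2111, 383, 0]) cube([82, 82, 502]);
translate([2111, 1223, 0]) cube([82, 82, 502]);
translate([324, 383, 191]) cube([1787, 28, 168]);
translate([324, 1277, 191]) cube([1787, 28, 168]);
translate([242, 465, 191]) cube([28, 758, 168]);
translate([2165, 465, 191]) cube([28, 758, 168]);
translate([450, 383, 359]) cube([81, 922, 15]);
translate([657, 383, 359]) cube([81, 922, 15]);
translate([864, 383, 359]) cube([81, 922, 15]);
translate([1071, 383, 359]) cube([81, 922, 15]);
translate([1278, 383, 359]) cube([81, 922, 15]);
translate([1485, 383, 359]) cube([81, 922, 15]);
translate([1692, 383, 359]) cube([81, 922, 15]);
translate([1899, 383, 359]) cube([81, 922, 15]);


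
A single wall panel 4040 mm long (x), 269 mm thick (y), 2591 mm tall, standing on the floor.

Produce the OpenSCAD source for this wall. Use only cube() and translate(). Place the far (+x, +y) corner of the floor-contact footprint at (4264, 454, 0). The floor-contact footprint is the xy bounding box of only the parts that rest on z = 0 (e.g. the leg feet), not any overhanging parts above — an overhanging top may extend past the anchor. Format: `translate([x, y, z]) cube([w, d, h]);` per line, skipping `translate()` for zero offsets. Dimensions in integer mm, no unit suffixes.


translate([224, 185, 0]) cube([4040, 269, 2591]);


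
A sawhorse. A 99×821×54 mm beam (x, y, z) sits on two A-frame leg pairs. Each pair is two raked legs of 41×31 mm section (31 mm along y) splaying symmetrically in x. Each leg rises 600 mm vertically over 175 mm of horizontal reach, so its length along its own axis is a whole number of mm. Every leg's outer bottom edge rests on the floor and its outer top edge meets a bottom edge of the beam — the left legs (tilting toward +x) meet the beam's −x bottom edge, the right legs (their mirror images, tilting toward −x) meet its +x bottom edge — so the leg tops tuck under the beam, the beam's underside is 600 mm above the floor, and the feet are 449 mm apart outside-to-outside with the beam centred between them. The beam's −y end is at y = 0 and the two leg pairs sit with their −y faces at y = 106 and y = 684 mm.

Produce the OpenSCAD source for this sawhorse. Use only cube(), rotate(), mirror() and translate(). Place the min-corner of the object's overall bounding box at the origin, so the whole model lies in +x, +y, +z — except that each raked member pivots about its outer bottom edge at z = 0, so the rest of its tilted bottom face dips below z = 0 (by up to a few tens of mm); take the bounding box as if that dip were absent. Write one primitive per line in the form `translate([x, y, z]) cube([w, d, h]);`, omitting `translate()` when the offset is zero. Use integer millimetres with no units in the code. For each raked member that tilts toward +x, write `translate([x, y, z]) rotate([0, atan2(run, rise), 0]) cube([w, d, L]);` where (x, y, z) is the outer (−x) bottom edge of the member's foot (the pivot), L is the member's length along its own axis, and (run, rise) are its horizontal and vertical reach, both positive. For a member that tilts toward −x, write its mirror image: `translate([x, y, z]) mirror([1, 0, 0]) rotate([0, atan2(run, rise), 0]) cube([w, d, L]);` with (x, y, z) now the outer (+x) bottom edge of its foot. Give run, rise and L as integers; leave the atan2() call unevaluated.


// leg length = √(175² + 600²) = 625
// right-leg outer foot x = 2·175 + 99 = 449
// beam min-corner = (175, 0, 600)
translate([175, 0, 600]) cube([99, 821, 54]);
translate([0, 106, 0]) rotate([0, atan2(175, 600), 0]) cube([41, 31, 625]);
translate([449, 106, 0]) mirror([1, 0, 0]) rotate([0, atan2(175, 600), 0]) cube([41, 31, 625]);
translate([0, 684, 0]) rotate([0, atan2(175, 600), 0]) cube([41, 31, 625]);
translate([449, 684, 0]) mirror([1, 0, 0]) rotate([0, atan2(175, 600), 0]) cube([41, 31, 625]);


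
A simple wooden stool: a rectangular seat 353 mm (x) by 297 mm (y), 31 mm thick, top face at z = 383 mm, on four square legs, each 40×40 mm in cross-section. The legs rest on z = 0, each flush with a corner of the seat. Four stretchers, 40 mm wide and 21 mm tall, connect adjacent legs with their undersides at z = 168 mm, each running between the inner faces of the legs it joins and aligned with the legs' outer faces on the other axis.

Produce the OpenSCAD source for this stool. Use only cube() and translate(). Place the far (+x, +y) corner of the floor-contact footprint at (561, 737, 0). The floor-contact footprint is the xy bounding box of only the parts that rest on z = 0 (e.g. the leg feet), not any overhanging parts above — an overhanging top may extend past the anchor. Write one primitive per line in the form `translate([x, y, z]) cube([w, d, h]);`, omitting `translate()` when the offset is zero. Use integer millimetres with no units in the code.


translate([208, 440, 352]) cube([353, 297, 31]);
translate([208, 440, 0]) cube([40, 40, 352]);
translate([521, 440, 0]) cube([40, 40, 352]);
translate([208, 697, 0]) cube([40, 40, 352]);
translate([521, 697, 0]) cube([40, 40, 352]);
translate([248, 440, 168]) cube([273, 40, 21]);
translate([248, 697, 168]) cube([273, 40, 21]);
translate([208, 480, 168]) cube([40, 217, 21]);
translate([521, 480, 168]) cube([40, 217, 21]);


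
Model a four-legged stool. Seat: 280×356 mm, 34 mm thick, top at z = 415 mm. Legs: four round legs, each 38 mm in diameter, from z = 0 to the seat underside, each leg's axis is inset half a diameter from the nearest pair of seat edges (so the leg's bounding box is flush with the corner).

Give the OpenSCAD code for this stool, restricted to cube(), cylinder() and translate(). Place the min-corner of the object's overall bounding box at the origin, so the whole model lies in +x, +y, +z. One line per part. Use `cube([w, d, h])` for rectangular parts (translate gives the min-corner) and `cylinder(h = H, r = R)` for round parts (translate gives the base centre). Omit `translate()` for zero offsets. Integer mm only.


translate([0, 0, 381]) cube([280, 356, 34]);
translate([19, 19, 0]) cylinder(h = 381, r = 19);
translate([261, 19, 0]) cylinder(h = 381, r = 19);
translate([19, 337, 0]) cylinder(h = 381, r = 19);
translate([261, 337, 0]) cylinder(h = 381, r = 19);


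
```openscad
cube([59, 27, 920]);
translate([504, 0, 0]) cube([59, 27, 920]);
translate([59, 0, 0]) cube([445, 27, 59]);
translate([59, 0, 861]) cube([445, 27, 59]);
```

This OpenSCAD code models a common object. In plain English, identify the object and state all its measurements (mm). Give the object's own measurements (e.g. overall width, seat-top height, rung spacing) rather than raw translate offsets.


A rectangular picture frame lying in the x–z plane (depth along y). The opening is 445 mm wide (x) by 802 mm tall (z), surrounded by a border 59 mm wide on all four sides. The frame is 27 mm deep and is made of two full-height vertical stiles with two horizontal rails fitted between them.


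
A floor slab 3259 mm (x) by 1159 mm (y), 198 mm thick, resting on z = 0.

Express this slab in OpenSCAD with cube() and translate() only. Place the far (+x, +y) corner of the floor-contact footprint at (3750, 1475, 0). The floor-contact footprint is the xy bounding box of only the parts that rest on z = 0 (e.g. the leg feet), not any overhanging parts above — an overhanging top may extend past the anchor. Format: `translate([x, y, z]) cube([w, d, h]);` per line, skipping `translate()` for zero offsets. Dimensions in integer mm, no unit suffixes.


translate([491, 316, 0]) cube([3259, 1159, 198]);


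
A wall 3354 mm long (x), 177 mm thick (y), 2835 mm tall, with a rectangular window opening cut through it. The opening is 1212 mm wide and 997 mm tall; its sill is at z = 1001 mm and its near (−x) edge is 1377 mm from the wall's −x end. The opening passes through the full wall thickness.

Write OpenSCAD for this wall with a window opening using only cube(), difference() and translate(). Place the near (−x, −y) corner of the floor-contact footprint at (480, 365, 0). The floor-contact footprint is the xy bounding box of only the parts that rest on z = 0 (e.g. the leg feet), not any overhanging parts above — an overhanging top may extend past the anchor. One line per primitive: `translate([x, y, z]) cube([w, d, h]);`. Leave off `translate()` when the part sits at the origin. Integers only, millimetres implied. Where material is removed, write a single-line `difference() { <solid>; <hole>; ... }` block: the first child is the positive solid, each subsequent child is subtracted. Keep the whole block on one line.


difference() { translate([480, 365, 0]) cube([3354, 177, 2835]); translate([1857, 365, 1001]) cube([1212, 177, 997]); }


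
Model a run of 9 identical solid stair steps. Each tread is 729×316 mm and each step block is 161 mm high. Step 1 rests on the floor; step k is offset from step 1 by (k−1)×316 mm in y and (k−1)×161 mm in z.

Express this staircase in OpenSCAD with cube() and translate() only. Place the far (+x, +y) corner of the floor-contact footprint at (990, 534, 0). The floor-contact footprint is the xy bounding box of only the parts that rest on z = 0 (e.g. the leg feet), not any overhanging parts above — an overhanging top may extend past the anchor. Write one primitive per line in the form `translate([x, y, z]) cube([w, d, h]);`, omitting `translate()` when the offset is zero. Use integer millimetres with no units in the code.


translate([261, 218, 0]) cube([729, 316, 161]);
translate([261, 534, 161]) cube([729, 316, 161]);
translate([261, 850, 322]) cube([729, 316, 161]);
translate([261, 1166, 483]) cube([729, 316, 161]);
translate([261, 1482, 644]) cube([729, 316, 161]);
translate([261, 1798, 805]) cube([729, 316, 161]);
translate([261, 2114, 966]) cube([729, 316, 161]);
translate([261, 2430, 1127]) cube([729, 316, 161]);
translate([261, 2746, 1288]) cube([729, 316, 161]);


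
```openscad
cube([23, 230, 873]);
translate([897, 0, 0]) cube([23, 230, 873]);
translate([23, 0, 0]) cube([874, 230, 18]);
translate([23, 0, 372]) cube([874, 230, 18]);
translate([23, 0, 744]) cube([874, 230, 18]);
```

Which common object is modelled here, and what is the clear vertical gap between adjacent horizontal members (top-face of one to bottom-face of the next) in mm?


A bookshelf. The clear shelf gap is 354 mm.

Two tall side panels with 3 horizontal boards between them — a bookshelf. The first two shelf undersides are at z = 0 and z = 372; with shelf thickness 18, the clear gap is 372 − 0 − 18 = 354 mm.


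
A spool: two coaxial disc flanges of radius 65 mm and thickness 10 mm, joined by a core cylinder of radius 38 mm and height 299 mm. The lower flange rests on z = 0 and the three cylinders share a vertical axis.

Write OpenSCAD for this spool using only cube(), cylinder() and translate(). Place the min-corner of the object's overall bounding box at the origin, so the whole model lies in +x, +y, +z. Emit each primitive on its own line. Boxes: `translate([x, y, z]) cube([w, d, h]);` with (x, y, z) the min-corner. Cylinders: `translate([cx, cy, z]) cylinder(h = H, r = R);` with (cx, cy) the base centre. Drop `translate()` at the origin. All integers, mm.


translate([65, 65, 0]) cylinder(h = 10, r = 65);
translate([65, 65, 10]) cylinder(h = 299, r = 38);
translate([65, 65, 309]) cylinder(h = 10, r = 65);


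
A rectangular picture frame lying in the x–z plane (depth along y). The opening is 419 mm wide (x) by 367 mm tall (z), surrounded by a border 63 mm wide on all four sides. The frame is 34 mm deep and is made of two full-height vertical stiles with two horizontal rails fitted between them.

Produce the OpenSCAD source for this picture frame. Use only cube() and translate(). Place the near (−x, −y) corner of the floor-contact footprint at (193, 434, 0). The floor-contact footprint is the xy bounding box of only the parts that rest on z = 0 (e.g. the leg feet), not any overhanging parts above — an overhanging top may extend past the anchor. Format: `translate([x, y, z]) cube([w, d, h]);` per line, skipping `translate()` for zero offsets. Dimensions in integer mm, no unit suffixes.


translate([193, 434, 0]) cube([63, 34, 493]);
translate([675, 434, 0]) cube([63, 34, 493]);
translate([256, 434, 0]) cube([419, 34, 63]);
translate([256, 434, 430]) cube([419, 34, 63]);


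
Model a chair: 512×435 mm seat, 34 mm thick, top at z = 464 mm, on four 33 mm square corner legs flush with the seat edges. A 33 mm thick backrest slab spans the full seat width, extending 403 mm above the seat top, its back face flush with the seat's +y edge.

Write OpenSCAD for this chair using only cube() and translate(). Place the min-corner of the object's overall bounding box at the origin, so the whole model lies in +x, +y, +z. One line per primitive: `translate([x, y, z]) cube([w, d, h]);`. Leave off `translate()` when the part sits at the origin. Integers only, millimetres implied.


translate([0, 0, 430]) cube([512, 435, 34]);
cube([33, 33, 430]);
translate([479, 0, 0]) cube([33, 33, 430]);
translate([0, 402, 0]) cube([33, 33, 430]);
translate([479, 402, 0]) cube([33, 33, 430]);
translate([0, 402, 464]) cube([512, 33, 403]);


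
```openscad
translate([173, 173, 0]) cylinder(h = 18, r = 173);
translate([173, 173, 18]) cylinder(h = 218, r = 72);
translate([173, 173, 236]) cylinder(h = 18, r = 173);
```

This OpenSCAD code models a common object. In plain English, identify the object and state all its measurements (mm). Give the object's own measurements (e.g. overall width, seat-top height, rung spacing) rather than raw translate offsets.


A spool: two coaxial disc flanges of radius 173 mm and thickness 18 mm, joined by a core cylinder of radius 72 mm and height 218 mm. The lower flange rests on z = 0 and the three cylinders share a vertical axis.


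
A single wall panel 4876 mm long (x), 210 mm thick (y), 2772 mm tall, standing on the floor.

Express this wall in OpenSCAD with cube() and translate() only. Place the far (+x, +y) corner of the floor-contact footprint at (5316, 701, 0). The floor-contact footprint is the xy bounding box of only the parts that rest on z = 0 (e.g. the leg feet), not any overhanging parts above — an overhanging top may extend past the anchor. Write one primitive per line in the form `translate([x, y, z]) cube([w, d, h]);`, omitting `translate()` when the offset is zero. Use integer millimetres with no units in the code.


translate([440, 491, 0]) cube([4876, 210, 2772]);


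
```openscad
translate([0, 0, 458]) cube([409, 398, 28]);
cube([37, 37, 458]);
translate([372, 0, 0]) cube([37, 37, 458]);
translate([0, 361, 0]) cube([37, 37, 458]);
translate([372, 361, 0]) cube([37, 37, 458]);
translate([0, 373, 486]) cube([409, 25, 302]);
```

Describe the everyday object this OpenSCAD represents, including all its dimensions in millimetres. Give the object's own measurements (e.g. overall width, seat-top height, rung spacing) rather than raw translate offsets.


A chair. The seat is a 409×398×28 mm slab with its top at z = 486 mm, on four 37×37 mm corner legs (flush with the seat edges, standing on z = 0). A flat backrest 25 mm thick, 302 mm tall, spans the full seat width and rises from the seat top along its +y edge, rear face flush with the rear of the seat.


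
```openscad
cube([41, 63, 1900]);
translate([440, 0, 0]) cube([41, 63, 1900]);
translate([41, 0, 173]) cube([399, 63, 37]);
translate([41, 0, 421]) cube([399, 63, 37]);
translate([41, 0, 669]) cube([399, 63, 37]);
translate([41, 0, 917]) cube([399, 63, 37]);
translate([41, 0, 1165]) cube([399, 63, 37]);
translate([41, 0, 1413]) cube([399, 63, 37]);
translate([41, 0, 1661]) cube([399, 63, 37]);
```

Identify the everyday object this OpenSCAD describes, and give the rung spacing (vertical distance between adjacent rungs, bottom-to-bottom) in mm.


A ladder. The rung spacing is 248 mm.

Two tall 41×63 posts with 7 short bars between them — a ladder. Adjacent rungs sit at z = 173 and z = 421, so the spacing is 421 − 173 = 248 mm.


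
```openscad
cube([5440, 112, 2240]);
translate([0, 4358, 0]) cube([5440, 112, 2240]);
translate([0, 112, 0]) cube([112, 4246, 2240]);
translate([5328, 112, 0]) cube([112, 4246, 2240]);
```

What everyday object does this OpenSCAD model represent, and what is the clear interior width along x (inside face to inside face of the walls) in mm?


A house (or room) frame. The interior width is 5216 mm.

Four 2240 mm walls enclosing a rectangle with no floor or roof — a room or house frame. Outside width is 5440 mm and wall thickness is 112 mm, so the interior width is 5440 − 2 × 112 = 5216 mm.


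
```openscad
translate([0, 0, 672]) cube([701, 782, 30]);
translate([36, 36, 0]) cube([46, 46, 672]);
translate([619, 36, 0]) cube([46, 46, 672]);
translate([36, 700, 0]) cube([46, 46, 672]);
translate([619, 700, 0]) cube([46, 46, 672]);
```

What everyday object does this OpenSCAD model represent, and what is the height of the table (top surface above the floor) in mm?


A table. The table height is 702 mm.

A 701×782×30 slab sits at z = 672 on four 46 mm square posts — a table. The top surface is at 672 + 30 = 702 mm.


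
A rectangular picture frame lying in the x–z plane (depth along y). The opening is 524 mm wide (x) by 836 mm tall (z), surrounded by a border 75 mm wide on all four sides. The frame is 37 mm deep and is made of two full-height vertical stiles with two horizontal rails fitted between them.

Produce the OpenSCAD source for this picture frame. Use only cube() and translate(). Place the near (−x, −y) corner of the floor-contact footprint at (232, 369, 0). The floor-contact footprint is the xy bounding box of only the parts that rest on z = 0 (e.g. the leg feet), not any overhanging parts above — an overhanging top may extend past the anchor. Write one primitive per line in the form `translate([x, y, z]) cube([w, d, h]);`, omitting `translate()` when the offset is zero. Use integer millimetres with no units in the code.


translate([232, 369, 0]) cube([75, 37, 986]);
translate([831, 369, 0]) cube([75, 37, 986]);
translate([307, 369, 0]) cube([524, 37, 75]);
translate([307, 369, 911]) cube([524, 37, 75]);


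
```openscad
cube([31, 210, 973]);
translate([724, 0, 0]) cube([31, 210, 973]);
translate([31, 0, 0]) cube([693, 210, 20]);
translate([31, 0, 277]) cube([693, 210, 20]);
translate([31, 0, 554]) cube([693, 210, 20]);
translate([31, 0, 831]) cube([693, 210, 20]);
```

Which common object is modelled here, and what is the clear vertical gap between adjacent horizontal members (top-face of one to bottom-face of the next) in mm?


A bookshelf. The clear shelf gap is 257 mm.

Two tall side panels with 4 horizontal boards between them — a bookshelf. The first two shelf undersides are at z = 0 and z = 277; with shelf thickness 20, the clear gap is 277 − 0 − 20 = 257 mm.


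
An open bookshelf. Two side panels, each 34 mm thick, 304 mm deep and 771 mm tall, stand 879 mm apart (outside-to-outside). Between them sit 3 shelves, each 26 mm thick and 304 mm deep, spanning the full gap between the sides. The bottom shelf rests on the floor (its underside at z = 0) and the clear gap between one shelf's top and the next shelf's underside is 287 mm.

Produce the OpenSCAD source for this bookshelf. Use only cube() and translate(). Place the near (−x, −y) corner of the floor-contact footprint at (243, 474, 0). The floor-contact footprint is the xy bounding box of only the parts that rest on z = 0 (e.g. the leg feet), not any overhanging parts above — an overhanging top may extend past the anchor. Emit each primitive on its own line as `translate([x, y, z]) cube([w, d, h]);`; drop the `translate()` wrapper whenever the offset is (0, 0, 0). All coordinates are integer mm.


translate([243, 474, 0]) cube([34, 304, 771]);
translate([1088, 474, 0]) cube([34, 304, 771]);
translate([277, 474, 0]) cube([811, 304, 26]);
translate([277, 474, 313]) cube([811, 304, 26]);
translate([277, 474, 626]) cube([811, 304, 26]);


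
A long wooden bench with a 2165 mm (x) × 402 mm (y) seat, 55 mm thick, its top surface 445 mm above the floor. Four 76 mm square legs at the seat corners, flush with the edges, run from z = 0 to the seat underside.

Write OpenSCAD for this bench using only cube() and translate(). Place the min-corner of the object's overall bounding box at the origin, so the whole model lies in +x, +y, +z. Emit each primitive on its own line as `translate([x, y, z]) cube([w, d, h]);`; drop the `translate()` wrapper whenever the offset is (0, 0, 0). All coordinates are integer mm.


translate([0, 0, 390]) cube([2165, 402, 55]);
cube([76, 76, 390]);
translate([0, 326, 0]) cube([76, 76, 390]);
translate([2089, 0, 0]) cube([76, 76, 390]);
translate([2089, 326, 0]) cube([76, 76, 390]);


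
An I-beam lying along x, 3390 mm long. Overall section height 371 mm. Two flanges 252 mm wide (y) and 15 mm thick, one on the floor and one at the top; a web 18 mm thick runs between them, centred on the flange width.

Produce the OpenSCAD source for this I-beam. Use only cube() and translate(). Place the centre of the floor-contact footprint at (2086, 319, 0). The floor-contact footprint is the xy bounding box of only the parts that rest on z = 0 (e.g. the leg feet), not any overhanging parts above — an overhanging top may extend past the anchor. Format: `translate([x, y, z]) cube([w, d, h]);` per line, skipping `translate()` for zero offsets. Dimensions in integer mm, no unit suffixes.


translate([391, 193, 0]) cube([3390, 252, 15]);
translate([391, 310, 15]) cube([3390, 18, 341]);
translate([391, 193, 356]) cube([3390, 252, 15]);
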